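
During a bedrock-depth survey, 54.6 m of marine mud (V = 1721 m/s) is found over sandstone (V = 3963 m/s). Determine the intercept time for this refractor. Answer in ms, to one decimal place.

tᵢ = 2h·√(V₂²−V₁²)/(V₁V₂).
√(V₂²−V₁²) = √(3963²−1721²) = 3569.8 m/s.
tᵢ = 2·54.6·3569.8/(1721·3963) = 0.05716 s.

57.2 ms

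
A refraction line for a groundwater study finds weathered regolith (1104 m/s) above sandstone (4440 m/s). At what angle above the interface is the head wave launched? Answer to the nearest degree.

76°

At critical incidence the refracted ray runs along the interface (θ₂ = 90°), so sin θ_c = V₁/V₂.
θ_c = arcsin(1104/4440) = arcsin 0.2486 = 14.40°.
Measured from the interface: 90° − 14.40° = 75.60°.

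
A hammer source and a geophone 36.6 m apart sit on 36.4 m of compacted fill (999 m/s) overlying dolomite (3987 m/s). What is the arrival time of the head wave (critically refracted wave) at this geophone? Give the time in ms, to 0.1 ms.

t = x/V₂ + 2h·√(V₂²−V₁²)/(V₁V₂).
√(V₂²−V₁²) = √(3987²−999²) = 3859.8 m/s; delay term = 2·36.4·3859.8/(999·3987) = 0.07055 s.
t = 36.6/3987 + 0.07055 = 0.07973 s.

79.7 ms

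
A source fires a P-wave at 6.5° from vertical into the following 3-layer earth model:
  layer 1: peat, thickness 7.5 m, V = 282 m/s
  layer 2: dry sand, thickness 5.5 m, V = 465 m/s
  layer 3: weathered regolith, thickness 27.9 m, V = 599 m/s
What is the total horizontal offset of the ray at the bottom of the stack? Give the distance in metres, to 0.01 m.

Apply Snell's law at each interface; in layer i the horizontal offset is hᵢ·tan θᵢ.
Layer 1: θ = 6.50°; offset = 7.5·tan 6.50° = 0.8545 m.
Layer 2: sin θ = 465·sin 6.5°/282 = 0.1867, θ = 10.76°; offset = 5.5·tan 10.76° = 1.0450 m.
Layer 3: sin θ = 599·sin 6.5°/282 = 0.2405, θ = 13.91°; offset = 27.9·tan 13.91° = 6.9115 m.
Σ offsets = 8.8111 m.

8.81 m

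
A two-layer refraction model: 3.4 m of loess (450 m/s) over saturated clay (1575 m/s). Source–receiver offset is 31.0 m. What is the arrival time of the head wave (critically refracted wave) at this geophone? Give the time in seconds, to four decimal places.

0.0342 s

t = x/V₂ + 2h·√(V₂²−V₁²)/(V₁V₂).
√(V₂²−V₁²) = √(1575²−450²) = 1509.3 m/s; delay term = 2·3.4·1509.3/(450·1575) = 0.01448 s.
t = 31.0/1575 + 0.01448 = 0.03416 s.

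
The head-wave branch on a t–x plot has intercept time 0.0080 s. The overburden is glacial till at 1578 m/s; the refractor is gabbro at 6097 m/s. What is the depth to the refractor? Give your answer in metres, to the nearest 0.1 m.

6.5 m

h = tᵢ·V₁·V₂ / (2·√(V₂²−V₁²)).
√(V₂²−V₁²) = √(6097² − 1578²) = 5889.3 m/s.
h = 0.008 s × 1578 × 6097 / (2 × 5889.3) = 6.53 m.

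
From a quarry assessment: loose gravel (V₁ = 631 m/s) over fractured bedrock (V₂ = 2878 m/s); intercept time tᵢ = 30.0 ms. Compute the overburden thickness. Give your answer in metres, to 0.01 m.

9.70 m

h = tᵢ·V₁·V₂ / (2·√(V₂²−V₁²)).
√(V₂²−V₁²) = √(2878² − 631²) = 2808.0 m/s.
h = 0.03 s × 631 × 2878 / (2 × 2808.0) = 9.70 m.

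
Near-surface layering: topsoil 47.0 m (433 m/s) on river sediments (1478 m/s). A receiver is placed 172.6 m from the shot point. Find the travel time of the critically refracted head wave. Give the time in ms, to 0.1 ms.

t = x/V₂ + 2h·√(V₂²−V₁²)/(V₁V₂).
√(V₂²−V₁²) = √(1478²−433²) = 1413.2 m/s; delay term = 2·47.0·1413.2/(433·1478) = 0.20756 s.
t = 172.6/1478 + 0.20756 = 0.32434 s.

324.3 ms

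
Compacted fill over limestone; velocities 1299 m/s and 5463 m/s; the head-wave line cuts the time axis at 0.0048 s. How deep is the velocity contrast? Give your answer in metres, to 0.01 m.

θ_c = arcsin(1299/5463) = 13.76°; cos θ_c = 0.9713.
tᵢ = 2h cos θ_c/V₁ ⇒ h = tᵢ·V₁/(2 cos θ_c) = 0.0048·1299/(2·0.9713) = 3.21 m.

3.21 m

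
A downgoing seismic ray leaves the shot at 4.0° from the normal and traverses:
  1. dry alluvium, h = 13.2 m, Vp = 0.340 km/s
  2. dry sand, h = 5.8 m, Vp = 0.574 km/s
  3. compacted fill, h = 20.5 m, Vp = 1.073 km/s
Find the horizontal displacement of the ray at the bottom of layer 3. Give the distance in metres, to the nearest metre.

6 m

p = sin θ₁/V₁ = sin 4.0°/0.340 = 2.0517e-01 s/km is conserved through the stack.
Layer 1: θ = 4.00°; offset = 13.2·tan 4.00° = 0.923 m.
Layer 2: sin θ = p·0.574 = 0.1178 → θ = 6.76°; offset = 5.8·tan 6.76° = 0.688 m.
Layer 3: sin θ = p·1.073 = 0.2201 → θ = 12.72°; offset = 20.5·tan 12.72° = 4.626 m.
Summing the layer offsets gives 6.237 m.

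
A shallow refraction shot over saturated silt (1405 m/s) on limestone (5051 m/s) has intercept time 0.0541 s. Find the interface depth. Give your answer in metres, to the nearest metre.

40 m

θ_c = arcsin(1405/5051) = 16.15°; cos θ_c = 0.9605.
tᵢ = 2h cos θ_c/V₁ ⇒ h = tᵢ·V₁/(2 cos θ_c) = 0.0541·1405/(2·0.9605) = 39.57 m.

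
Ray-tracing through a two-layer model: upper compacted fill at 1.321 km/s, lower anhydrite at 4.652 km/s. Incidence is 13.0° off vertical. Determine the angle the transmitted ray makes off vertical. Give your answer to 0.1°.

52.4°

sin θ₁/V₁ = sin θ₂/V₂ ⇒ sin θ₂ = 4.652·sin 13.0°/1.321 = 4.652·0.2250/1.321 = 0.7922.
θ₂ = sin⁻¹(0.7922) = 52.39° (from vertical).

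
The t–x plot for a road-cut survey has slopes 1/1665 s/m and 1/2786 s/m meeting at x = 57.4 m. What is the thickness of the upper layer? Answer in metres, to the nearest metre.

14 m

h = (x_cross/2)·√((V₂−V₁)/(V₂+V₁)).
(V₂−V₁)/(V₂+V₁) = (2786−1665)/(2786+1665) = 0.2519; √ = 0.5019.
h = (57.4/2)·0.5019 = 14.40 m.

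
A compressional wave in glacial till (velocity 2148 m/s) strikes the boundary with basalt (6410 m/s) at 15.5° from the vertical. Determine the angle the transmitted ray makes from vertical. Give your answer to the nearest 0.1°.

Snell's law: sin θ₂ = (V₂/V₁)·sin θ₁ = (6410/2148)·sin 15.5° = 0.7975.
θ₂ = sin⁻¹(0.7975) = 52.89° (from vertical).

52.9°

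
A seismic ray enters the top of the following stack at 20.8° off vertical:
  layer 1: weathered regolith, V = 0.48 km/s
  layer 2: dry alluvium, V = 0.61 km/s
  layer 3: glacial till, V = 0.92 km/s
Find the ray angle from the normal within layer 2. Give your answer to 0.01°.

26.83°

Snell's law across each interface conserves sin θ / V, so sin θ_2 = V_2·sin θ₁/V₁.
sin θ_2 = 0.61 × sin 20.8° / 0.48 = 0.4513.
θ_2 = arcsin 0.4513 = 26.83°.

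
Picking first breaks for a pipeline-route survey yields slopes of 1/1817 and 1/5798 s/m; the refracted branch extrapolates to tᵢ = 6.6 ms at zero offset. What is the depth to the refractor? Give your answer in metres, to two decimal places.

h = tᵢ·V₁·V₂ / (2·√(V₂²−V₁²)).
√(V₂²−V₁²) = √(5798² − 1817²) = 5505.9 m/s.
h = 0.0066 s × 1817 × 5798 / (2 × 5505.9) = 6.31 m.

6.31 m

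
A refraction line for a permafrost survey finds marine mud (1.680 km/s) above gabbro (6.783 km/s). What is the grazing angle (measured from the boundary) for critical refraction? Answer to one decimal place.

Critical incidence: sin θ_c = V₁/V₂ = 1.680/6.783 = 0.2477.
θ_c = arcsin 0.2477 = 14.34°.
Measured from the interface: 90° − 14.34° = 75.66°.

75.7°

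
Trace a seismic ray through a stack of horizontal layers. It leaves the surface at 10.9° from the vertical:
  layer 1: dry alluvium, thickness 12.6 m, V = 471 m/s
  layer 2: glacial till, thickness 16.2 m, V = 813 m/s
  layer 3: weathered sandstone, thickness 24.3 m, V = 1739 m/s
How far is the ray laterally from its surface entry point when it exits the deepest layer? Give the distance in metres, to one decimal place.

Apply Snell's law at each interface; in layer i the horizontal offset is hᵢ·tan θᵢ.
Layer 1: θ = 10.90°; offset = 12.6·tan 10.90° = 2.426 m.
Layer 2: sin θ = 813·sin 10.9°/471 = 0.3264, θ = 19.05°; offset = 16.2·tan 19.05° = 5.594 m.
Layer 3: sin θ = 1739·sin 10.9°/471 = 0.6982, θ = 44.28°; offset = 24.3·tan 44.28° = 23.697 m.
Summing the layer offsets gives 31.717 m.

31.7 m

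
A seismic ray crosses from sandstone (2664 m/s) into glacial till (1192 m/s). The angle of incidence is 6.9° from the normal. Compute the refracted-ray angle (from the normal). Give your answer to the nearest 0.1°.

3.1°

Snell's law: sin θ₂ = (V₂/V₁)·sin θ₁ = (1192/2664)·sin 6.9° = 0.0538.
θ₂ = arcsin 0.0538 = 3.08° from the normal.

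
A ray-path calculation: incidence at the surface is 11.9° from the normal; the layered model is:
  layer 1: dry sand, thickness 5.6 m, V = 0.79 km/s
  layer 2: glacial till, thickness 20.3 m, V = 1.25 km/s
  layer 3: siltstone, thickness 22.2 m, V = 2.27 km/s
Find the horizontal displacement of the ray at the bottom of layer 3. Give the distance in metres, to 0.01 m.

24.52 m

Apply Snell's law at each interface; in layer i the horizontal offset is hᵢ·tan θᵢ.
Layer 1: θ = 11.90°; offset = 5.6·tan 11.90° = 1.1801 m.
Layer 2: sin θ = 1.25·sin 11.9°/0.79 = 0.3263, θ = 19.04°; offset = 20.3·tan 19.04° = 7.0068 m.
Layer 3: sin θ = 2.27·sin 11.9°/0.79 = 0.5925, θ = 36.34°; offset = 22.2·tan 36.34° = 16.3286 m.
Summing the layer offsets gives 24.5155 m.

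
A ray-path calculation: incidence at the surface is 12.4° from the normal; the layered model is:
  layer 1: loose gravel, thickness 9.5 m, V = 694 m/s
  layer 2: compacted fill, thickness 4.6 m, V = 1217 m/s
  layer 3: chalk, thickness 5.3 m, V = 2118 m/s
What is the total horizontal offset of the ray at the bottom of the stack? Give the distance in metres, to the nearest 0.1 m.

8.6 m

Ray parameter p = sin 12.4° / 694 m/s = 3.0942e-04 s/m.
Layer 1: θ = 12.40°; offset = 9.5·tan 12.40° = 2.089 m.
Layer 2: sin θ = p·1217 = 0.3766 → θ = 22.12°; offset = 4.6·tan 22.12° = 1.870 m.
Layer 3: sin θ = p·2118 = 0.6553 → θ = 40.95°; offset = 5.3·tan 40.95° = 4.598 m.
Summing the layer offsets gives 8.557 m.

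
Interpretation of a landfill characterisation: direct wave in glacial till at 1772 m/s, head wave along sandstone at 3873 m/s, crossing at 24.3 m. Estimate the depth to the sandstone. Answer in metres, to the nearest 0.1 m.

7.4 m

x_cross = 2h·√((V₂+V₁)/(V₂−V₁)) → h = x_cross / (2·√((V₂+V₁)/(V₂−V₁))).
√((V₂+V₁)/(V₂−V₁)) = √((3873+1772)/(3873−1772)) = 1.6392.
h = 24.3 / (2·1.6392) = 7.41 m.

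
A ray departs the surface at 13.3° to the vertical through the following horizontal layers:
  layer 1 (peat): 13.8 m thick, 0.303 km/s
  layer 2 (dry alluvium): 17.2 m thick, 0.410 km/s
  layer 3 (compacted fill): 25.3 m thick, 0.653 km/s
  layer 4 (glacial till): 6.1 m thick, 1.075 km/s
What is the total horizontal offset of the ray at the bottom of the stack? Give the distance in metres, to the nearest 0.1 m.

32.0 m

Apply Snell's law at each interface; in layer i the horizontal offset is hᵢ·tan θᵢ.
Layer 1: θ = 13.30°; offset = 13.8·tan 13.30° = 3.262 m.
Layer 2: sin θ = 0.410·sin 13.3°/0.303 = 0.3113, θ = 18.14°; offset = 17.2·tan 18.14° = 5.634 m.
Layer 3: sin θ = 0.653·sin 13.3°/0.303 = 0.4958, θ = 29.72°; offset = 25.3·tan 29.72° = 14.443 m.
Layer 4: sin θ = 1.075·sin 13.3°/0.303 = 0.8162, θ = 54.70°; offset = 6.1·tan 54.70° = 8.617 m.
Summing the layer offsets gives 31.956 m.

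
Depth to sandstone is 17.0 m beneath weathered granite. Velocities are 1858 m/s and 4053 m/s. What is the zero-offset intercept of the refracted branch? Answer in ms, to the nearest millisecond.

16 ms

θ_c = arcsin(V₁/V₂) = arcsin(1858/4053) = 27.29°; cos θ_c = 0.8887.
tᵢ = 2h·cos θ_c / V₁ = 2·17.0·0.8887 / 1858 = 0.01626 s.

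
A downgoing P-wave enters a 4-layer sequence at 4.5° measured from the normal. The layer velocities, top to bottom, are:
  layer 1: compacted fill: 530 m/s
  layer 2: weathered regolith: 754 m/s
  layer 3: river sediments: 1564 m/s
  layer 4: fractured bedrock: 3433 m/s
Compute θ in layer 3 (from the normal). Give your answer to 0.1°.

13.4°

Ray parameter p = sin 4.5° / 530 = 1.4804e-04 s/m.
sin θ_3 = p·V_3 = 1.4804e-04 × 1564 = 0.2315.
θ_3 = arcsin 0.2315 = 13.39°.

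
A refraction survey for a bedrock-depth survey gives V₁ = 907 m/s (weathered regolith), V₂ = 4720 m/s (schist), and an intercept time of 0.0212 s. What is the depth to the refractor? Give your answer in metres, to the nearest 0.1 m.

h = tᵢ·V₁·V₂ / (2·√(V₂²−V₁²)).
√(V₂²−V₁²) = √(4720² − 907²) = 4632.0 m/s.
h = 0.0212 s × 907 × 4720 / (2 × 4632.0) = 9.80 m.

9.8 m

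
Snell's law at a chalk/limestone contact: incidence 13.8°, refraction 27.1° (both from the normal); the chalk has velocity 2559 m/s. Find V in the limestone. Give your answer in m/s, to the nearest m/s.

Snell's law: sin 13.8°/V₁ = sin 27.1°/V₂.
V₂ = V₁·sin 27.1°/sin 13.8° = 2559 × 1.9098 = 4887.11 m/s.

4887 m/s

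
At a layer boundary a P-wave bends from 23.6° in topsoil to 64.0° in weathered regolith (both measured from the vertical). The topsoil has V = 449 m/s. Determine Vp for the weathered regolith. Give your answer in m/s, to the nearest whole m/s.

1008 m/s

sin 23.6° = 0.4003; sin 64.0° = 0.8988.
V₂ = V₁·(sin θ₂/sin θ₁) = 449·(0.8988/0.4003) = 1008.02 m/s.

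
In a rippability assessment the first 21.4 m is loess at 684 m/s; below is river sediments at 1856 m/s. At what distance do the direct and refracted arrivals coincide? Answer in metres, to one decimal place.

θ_c = arcsin(684/1856) = 21.63°, so cos θ_c = 0.9296 and tᵢ = 2h cos θ_c/V₁ = 0.0582 s.
At crossover x/V₁ = x/V₂ + tᵢ ⇒ x = tᵢ/(1/V₁ − 1/V₂) = 0.05817/(1.4620e-03 − 5.3879e-04) = 63.01 m.

63.0 m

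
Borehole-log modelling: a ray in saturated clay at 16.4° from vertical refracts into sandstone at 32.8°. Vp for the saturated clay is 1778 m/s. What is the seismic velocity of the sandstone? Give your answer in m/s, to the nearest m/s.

3411 m/s

sin 16.4° = 0.2823; sin 32.8° = 0.5417.
V₂ = V₁·(sin θ₂/sin θ₁) = 1778·(0.5417/0.2823) = 3411.32 m/s.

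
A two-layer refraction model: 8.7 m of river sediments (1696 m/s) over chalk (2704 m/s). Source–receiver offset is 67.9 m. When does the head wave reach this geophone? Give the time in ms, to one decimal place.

33.1 ms

θ_c = arcsin(V₁/V₂) = arcsin(1696/2704) = 38.85°, cos θ_c = 0.7788.
Intercept time tᵢ = 2h cos θ_c / V₁ = 2·8.7·0.7788/1696 = 0.00799 s.
t = x/V₂ + tᵢ = 67.9/2704 + 0.00799 = 0.03310 s.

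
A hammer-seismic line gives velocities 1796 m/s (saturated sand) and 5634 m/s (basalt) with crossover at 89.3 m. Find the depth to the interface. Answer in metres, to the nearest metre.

32 m

h = (x_cross/2)·√((V₂−V₁)/(V₂+V₁)).
(V₂−V₁)/(V₂+V₁) = (5634−1796)/(5634+1796) = 0.5166; √ = 0.7187.
h = (89.3/2)·0.7187 = 32.09 m.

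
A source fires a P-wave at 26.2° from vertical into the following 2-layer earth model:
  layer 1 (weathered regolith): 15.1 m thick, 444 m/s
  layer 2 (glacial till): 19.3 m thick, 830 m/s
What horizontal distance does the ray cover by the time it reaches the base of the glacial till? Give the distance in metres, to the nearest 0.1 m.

p = sin θ₁/V₁ = sin 26.2°/444 = 9.9438e-04 s/m is conserved through the stack.
Layer 1: θ = 26.20°; offset = 15.1·tan 26.20° = 7.430 m.
Layer 2: sin θ = p·830 = 0.8253 → θ = 55.62°; offset = 19.3·tan 55.62° = 28.211 m.
Total horizontal offset = 35.641 m.

35.6 m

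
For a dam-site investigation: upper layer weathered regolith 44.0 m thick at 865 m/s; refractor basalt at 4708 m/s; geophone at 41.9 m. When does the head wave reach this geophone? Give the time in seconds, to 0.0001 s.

t = x/V₂ + 2h·√(V₂²−V₁²)/(V₁V₂).
√(V₂²−V₁²) = √(4708²−865²) = 4627.9 m/s; delay term = 2·44.0·4627.9/(865·4708) = 0.10000 s.
t = 41.9/4708 + 0.10000 = 0.10890 s.

0.1089 s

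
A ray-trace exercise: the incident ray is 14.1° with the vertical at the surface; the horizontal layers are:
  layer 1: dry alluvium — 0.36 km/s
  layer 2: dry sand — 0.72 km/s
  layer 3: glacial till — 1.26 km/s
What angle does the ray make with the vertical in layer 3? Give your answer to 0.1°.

Ray parameter p = sin 14.1° / 0.36 = 6.7671e-01 s/km.
sin θ_3 = p·V_3 = 6.7671e-01 × 1.26 = 0.8527.
θ_3 = arcsin 0.8527 = 58.50°.

58.5°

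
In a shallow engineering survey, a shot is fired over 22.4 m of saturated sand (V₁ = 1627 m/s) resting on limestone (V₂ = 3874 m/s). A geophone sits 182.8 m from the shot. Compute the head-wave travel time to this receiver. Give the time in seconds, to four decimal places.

θ_c = arcsin(V₁/V₂) = arcsin(1627/3874) = 24.83°, cos θ_c = 0.9075.
Intercept time tᵢ = 2h cos θ_c / V₁ = 2·22.4·0.9075/1627 = 0.02499 s.
t = x/V₂ + tᵢ = 182.8/3874 + 0.02499 = 0.07218 s.

0.0722 s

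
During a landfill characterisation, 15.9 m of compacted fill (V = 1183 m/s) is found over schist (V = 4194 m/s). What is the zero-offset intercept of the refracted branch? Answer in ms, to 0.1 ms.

θ_c = arcsin(V₁/V₂) = arcsin(1183/4194) = 16.38°; cos θ_c = 0.9594.
tᵢ = 2h·cos θ_c / V₁ = 2·15.9·0.9594 / 1183 = 0.02579 s.

25.8 ms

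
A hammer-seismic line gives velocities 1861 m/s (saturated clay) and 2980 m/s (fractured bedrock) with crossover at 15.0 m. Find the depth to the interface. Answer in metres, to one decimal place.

3.6 m

h = (x_cross/2)·√((V₂−V₁)/(V₂+V₁)).
(V₂−V₁)/(V₂+V₁) = (2980−1861)/(2980+1861) = 0.2312; √ = 0.4808.
h = (15.0/2)·0.4808 = 3.61 m.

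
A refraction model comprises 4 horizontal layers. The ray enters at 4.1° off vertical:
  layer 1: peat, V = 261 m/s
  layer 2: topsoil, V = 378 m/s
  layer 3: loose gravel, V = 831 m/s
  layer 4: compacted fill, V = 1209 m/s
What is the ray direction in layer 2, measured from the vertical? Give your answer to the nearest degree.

6°

Ray parameter p = sin 4.1° / 261 = 2.7394e-04 s/m.
sin θ_2 = p·V_2 = 2.7394e-04 × 378 = 0.1035.
θ_2 = 5.94° from the vertical.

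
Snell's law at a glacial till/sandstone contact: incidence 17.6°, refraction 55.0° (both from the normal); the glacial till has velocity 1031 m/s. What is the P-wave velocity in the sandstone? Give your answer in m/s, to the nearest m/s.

Snell's law: sin 17.6°/V₁ = sin 55.0°/V₂.
V₂ = V₁·sin 55.0°/sin 17.6° = 1031 × 2.7091 = 2793.09 m/s.

2793 m/s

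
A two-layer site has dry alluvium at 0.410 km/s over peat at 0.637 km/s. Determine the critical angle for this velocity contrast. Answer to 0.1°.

40.1°

At critical incidence the refracted ray runs along the interface (θ₂ = 90°), so sin θ_c = V₁/V₂.
θ_c = arcsin(0.410/0.637) = arcsin 0.6436 = 40.06°.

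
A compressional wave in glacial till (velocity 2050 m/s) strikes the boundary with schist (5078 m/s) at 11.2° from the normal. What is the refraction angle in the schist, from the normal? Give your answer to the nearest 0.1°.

Snell's law: sin θ₂ = (V₂/V₁)·sin θ₁ = (5078/2050)·sin 11.2° = 0.4811.
θ₂ = arcsin 0.4811 = 28.76° from the normal.

28.8°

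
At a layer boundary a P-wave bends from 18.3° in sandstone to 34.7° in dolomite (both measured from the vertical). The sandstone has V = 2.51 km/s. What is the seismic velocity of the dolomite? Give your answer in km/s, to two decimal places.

Snell's law: sin 18.3°/V₁ = sin 34.7°/V₂.
V₂ = V₁·sin 34.7°/sin 18.3° = 2.51 × 1.8130 = 4.55 km/s.

4.55 km/s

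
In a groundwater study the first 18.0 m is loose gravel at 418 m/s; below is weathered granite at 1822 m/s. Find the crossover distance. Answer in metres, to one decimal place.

θ_c = arcsin(418/1822) = 13.26°, so cos θ_c = 0.9733 and tᵢ = 2h cos θ_c/V₁ = 0.0838 s.
At crossover x/V₁ = x/V₂ + tᵢ ⇒ x = tᵢ/(1/V₁ − 1/V₂) = 0.08383/(2.3923e-03 − 5.4885e-04) = 45.47 m.

45.5 m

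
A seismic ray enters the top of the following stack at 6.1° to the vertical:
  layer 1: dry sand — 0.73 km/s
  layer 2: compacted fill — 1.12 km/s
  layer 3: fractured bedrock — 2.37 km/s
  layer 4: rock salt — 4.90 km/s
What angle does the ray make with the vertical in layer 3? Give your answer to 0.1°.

20.2°

Snell's law across each interface conserves sin θ / V, so sin θ_3 = V_3·sin θ₁/V₁.
sin θ_3 = 2.37 × sin 6.1° / 0.73 = 0.3450.
θ_3 = arcsin 0.3450 = 20.18°.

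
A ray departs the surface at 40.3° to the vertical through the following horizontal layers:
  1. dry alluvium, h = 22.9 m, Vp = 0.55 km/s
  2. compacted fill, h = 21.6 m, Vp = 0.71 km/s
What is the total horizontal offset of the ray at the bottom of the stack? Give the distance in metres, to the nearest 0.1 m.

52.2 m

Ray parameter p = sin 40.3° / 0.55 km/s = 1.1760e+00 s/km.
Layer 1: θ = 40.30°; offset = 22.9·tan 40.30° = 19.421 m.
Layer 2: sin θ = p·0.71 = 0.8349 → θ = 56.61°; offset = 21.6·tan 56.61° = 32.771 m.
Total horizontal offset = 52.192 m.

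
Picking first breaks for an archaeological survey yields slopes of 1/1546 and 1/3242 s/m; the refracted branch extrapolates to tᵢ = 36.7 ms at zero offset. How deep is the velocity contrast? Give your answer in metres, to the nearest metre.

θ_c = arcsin(1546/3242) = 28.48°; cos θ_c = 0.8790.
tᵢ = 2h cos θ_c/V₁ ⇒ h = tᵢ·V₁/(2 cos θ_c) = 0.0367·1546/(2·0.8790) = 32.28 m.

32 m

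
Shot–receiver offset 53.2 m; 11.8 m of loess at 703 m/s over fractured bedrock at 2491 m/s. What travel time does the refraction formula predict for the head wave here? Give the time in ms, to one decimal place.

53.6 ms

t = x/V₂ + 2h·√(V₂²−V₁²)/(V₁V₂).
√(V₂²−V₁²) = √(2491²−703²) = 2389.7 m/s; delay term = 2·11.8·2389.7/(703·2491) = 0.03221 s.
t = 53.2/2491 + 0.03221 = 0.05356 s.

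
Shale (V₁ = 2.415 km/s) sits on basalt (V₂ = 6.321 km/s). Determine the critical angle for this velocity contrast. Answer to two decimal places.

At critical incidence the refracted ray runs along the interface (θ₂ = 90°), so sin θ_c = V₁/V₂.
θ_c = arcsin(2.415/6.321) = arcsin 0.3821 = 22.46°.

22.46°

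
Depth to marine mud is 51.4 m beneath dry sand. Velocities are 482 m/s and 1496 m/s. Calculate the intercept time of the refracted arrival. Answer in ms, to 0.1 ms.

θ_c = arcsin(V₁/V₂) = arcsin(482/1496) = 18.80°; cos θ_c = 0.9467.
tᵢ = 2h·cos θ_c / V₁ = 2·51.4·0.9467 / 482 = 0.20190 s.

201.9 ms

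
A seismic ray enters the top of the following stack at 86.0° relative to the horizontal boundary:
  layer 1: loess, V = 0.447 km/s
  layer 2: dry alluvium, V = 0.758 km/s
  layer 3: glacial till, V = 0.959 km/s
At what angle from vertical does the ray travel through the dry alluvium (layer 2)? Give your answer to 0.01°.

From the normal: θ₁ = 90° − 86.0° = 4.0°.
Ray parameter p = sin 4.0° / 0.447 = 1.5605e-01 s/km.
sin θ_2 = p·V_2 = 1.5605e-01 × 0.758 = 0.1183.
θ_2 = 6.79° from the vertical.

6.79°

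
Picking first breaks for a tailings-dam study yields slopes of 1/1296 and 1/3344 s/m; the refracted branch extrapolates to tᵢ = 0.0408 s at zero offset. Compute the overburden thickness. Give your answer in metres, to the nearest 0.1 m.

28.7 m

θ_c = arcsin(1296/3344) = 22.80°; cos θ_c = 0.9218.
tᵢ = 2h cos θ_c/V₁ ⇒ h = tᵢ·V₁/(2 cos θ_c) = 0.0408·1296/(2·0.9218) = 28.68 m.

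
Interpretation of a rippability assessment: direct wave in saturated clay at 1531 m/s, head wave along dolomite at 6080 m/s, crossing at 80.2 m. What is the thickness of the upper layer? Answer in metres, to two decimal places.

x_cross = 2h·√((V₂+V₁)/(V₂−V₁)) → h = x_cross / (2·√((V₂+V₁)/(V₂−V₁))).
√((V₂+V₁)/(V₂−V₁)) = √((6080+1531)/(6080−1531)) = 1.2935.
h = 80.2 / (2·1.2935) = 31.00 m.

31.00 m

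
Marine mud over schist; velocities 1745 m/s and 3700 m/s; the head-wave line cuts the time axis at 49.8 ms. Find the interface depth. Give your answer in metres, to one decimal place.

49.3 m

h = tᵢ·V₁·V₂ / (2·√(V₂²−V₁²)).
√(V₂²−V₁²) = √(3700² − 1745²) = 3262.7 m/s.
h = 0.0498 s × 1745 × 3700 / (2 × 3262.7) = 49.27 m.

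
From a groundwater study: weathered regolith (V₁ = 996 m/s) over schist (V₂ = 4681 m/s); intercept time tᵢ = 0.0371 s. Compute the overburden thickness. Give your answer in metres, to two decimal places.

θ_c = arcsin(996/4681) = 12.29°; cos θ_c = 0.9771.
tᵢ = 2h cos θ_c/V₁ ⇒ h = tᵢ·V₁/(2 cos θ_c) = 0.0371·996/(2·0.9771) = 18.91 m.

18.91 m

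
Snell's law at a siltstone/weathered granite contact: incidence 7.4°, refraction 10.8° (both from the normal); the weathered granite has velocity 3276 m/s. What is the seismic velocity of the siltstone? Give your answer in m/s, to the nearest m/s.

sin 7.4° = 0.1288; sin 10.8° = 0.1874.
V₁ = V₂·(sin θ₁/sin θ₂) = 3276·(0.1288/0.1874) = 2251.74 m/s.

2252 m/s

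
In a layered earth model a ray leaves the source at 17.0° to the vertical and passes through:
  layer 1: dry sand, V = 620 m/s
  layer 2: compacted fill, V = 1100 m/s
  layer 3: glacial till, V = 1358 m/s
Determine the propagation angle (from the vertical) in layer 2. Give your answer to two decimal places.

Snell's law across each interface conserves sin θ / V, so sin θ_2 = V_2·sin θ₁/V₁.
sin θ_2 = 1100 × sin 17.0° / 620 = 0.5187.
θ_2 = 31.25° from the vertical.

31.25°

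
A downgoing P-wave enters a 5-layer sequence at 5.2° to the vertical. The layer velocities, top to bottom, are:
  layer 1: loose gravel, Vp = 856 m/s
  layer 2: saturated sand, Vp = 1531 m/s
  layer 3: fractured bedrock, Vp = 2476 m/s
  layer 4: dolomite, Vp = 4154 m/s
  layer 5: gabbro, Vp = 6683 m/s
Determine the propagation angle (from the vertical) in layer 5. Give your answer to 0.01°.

45.04°

Ray parameter p = sin 5.2° / 856 = 1.0588e-04 s/m.
sin θ_5 = p·V_5 = 1.0588e-04 × 6683 = 0.7076.
θ_5 = 45.04° from the vertical.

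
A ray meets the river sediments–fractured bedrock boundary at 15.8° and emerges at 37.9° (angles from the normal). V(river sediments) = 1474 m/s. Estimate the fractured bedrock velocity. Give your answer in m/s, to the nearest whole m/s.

Snell's law: sin 15.8°/V₁ = sin 37.9°/V₂.
V₂ = V₁·sin 37.9°/sin 15.8° = 1474 × 2.2561 = 3325.46 m/s.

3325 m/s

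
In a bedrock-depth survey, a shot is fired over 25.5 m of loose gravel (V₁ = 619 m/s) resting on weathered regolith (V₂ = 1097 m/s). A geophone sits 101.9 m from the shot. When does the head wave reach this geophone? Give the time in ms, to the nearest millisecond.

θ_c = arcsin(V₁/V₂) = arcsin(619/1097) = 34.35°, cos θ_c = 0.8256.
Intercept time tᵢ = 2h cos θ_c / V₁ = 2·25.5·0.8256/619 = 0.06802 s.
t = x/V₂ + tᵢ = 101.9/1097 + 0.06802 = 0.16091 s.

161 ms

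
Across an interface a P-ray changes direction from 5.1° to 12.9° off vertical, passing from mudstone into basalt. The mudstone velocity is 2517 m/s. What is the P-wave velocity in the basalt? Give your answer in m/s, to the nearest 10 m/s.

6320 m/s

Snell's law: sin 5.1°/V₁ = sin 12.9°/V₂.
V₂ = V₁·sin 12.9°/sin 5.1° = 2517 × 2.5114 = 6321.22 m/s.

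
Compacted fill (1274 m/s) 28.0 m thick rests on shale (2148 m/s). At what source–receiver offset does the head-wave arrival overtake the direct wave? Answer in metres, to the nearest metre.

x_cross = 2h·√((V₂+V₁)/(V₂−V₁)).
(V₂+V₁)/(V₂−V₁) = (2148+1274)/(2148−1274) = 3.9153; √ = 1.9787.
x_cross = 2·28.0·1.9787 = 110.81 m.

111 m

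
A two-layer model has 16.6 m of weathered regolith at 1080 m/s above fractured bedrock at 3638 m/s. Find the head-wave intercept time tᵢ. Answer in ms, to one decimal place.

tᵢ = 2h·√(V₂²−V₁²)/(V₁V₂).
√(V₂²−V₁²) = √(3638²−1080²) = 3474.0 m/s.
tᵢ = 2·16.6·3474.0/(1080·3638) = 0.02935 s.

29.4 ms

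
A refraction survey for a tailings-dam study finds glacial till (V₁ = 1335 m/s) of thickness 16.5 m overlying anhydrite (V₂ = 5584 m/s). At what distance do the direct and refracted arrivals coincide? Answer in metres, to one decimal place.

42.1 m

θ_c = arcsin(1335/5584) = 13.83°, so cos θ_c = 0.9710 and tᵢ = 2h cos θ_c/V₁ = 0.0240 s.
At crossover x/V₁ = x/V₂ + tᵢ ⇒ x = tᵢ/(1/V₁ − 1/V₂) = 0.02400/(7.4906e-04 − 1.7908e-04) = 42.11 m.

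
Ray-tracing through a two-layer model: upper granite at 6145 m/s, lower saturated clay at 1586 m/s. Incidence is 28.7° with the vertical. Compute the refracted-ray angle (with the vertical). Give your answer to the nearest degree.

7°

sin θ₁/V₁ = sin θ₂/V₂ ⇒ sin θ₂ = 1586·sin 28.7°/6145 = 1586·0.4802/6145 = 0.1239.
θ₂ = arcsin 0.1239 = 7.12° from the normal.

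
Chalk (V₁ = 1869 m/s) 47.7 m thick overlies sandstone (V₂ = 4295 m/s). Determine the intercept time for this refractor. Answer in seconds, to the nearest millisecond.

tᵢ = 2h·√(V₂²−V₁²)/(V₁V₂).
√(V₂²−V₁²) = √(4295²−1869²) = 3867.0 m/s.
tᵢ = 2·47.7·3867.0/(1869·4295) = 0.04596 s.

0.046 s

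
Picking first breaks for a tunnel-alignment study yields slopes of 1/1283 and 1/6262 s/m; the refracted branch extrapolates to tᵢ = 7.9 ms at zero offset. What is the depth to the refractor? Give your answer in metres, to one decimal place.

h = tᵢ·V₁·V₂ / (2·√(V₂²−V₁²)).
√(V₂²−V₁²) = √(6262² − 1283²) = 6129.2 m/s.
h = 0.0079 s × 1283 × 6262 / (2 × 6129.2) = 5.18 m.

5.2 m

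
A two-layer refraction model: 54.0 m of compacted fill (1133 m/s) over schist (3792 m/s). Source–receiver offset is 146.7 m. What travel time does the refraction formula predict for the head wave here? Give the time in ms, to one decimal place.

t = x/V₂ + 2h·√(V₂²−V₁²)/(V₁V₂).
√(V₂²−V₁²) = √(3792²−1133²) = 3618.8 m/s; delay term = 2·54.0·3618.8/(1133·3792) = 0.09097 s.
t = 146.7/3792 + 0.09097 = 0.12965 s.

129.7 ms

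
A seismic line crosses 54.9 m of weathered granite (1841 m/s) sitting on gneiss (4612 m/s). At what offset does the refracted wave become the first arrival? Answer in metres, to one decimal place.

θ_c = arcsin(1841/4612) = 23.53°, so cos θ_c = 0.9169 and tᵢ = 2h cos θ_c/V₁ = 0.0547 s.
At crossover x/V₁ = x/V₂ + tᵢ ⇒ x = tᵢ/(1/V₁ − 1/V₂) = 0.05468/(5.4318e-04 − 2.1683e-04) = 167.56 m.

167.6 m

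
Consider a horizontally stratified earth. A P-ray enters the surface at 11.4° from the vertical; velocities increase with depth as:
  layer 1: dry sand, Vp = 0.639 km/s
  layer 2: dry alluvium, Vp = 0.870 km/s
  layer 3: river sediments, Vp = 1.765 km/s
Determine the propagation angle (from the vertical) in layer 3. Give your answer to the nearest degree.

33°

Ray parameter p = sin 11.4° / 0.639 = 3.0932e-01 s/km.
sin θ_3 = p·V_3 = 3.0932e-01 × 1.765 = 0.5460.
θ_3 = 33.09° from the vertical.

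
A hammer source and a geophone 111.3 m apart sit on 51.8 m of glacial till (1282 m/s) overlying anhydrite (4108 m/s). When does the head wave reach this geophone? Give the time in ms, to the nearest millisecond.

θ_c = arcsin(V₁/V₂) = arcsin(1282/4108) = 18.18°, cos θ_c = 0.9501.
Intercept time tᵢ = 2h cos θ_c / V₁ = 2·51.8·0.9501/1282 = 0.07678 s.
t = x/V₂ + tᵢ = 111.3/4108 + 0.07678 = 0.10387 s.

104 ms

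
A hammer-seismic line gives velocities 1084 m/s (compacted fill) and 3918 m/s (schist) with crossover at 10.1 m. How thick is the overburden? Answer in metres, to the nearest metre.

x_cross = 2h·√((V₂+V₁)/(V₂−V₁)) → h = x_cross / (2·√((V₂+V₁)/(V₂−V₁))).
√((V₂+V₁)/(V₂−V₁)) = √((3918+1084)/(3918−1084)) = 1.3285.
h = 10.1 / (2·1.3285) = 3.80 m.

4 m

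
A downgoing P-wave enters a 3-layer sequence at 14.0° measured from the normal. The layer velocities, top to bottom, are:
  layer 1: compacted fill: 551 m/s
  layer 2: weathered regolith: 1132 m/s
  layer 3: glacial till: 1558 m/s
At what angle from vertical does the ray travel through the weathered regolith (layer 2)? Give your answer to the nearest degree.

Snell's law across each interface conserves sin θ / V, so sin θ_2 = V_2·sin θ₁/V₁.
sin θ_2 = 1132 × sin 14.0° / 551 = 0.4970.
θ_2 = 29.80° from the vertical.

30°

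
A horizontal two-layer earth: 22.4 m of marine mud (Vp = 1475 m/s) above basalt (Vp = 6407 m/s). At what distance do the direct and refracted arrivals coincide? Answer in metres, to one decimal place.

x_cross = 2h·√((V₂+V₁)/(V₂−V₁)).
(V₂+V₁)/(V₂−V₁) = (6407+1475)/(6407−1475) = 1.5981; √ = 1.2642.
x_cross = 2·22.4·1.2642 = 56.63 m.

56.6 m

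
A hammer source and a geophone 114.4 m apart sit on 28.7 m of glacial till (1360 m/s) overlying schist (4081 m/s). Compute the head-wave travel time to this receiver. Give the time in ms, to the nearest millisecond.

t = x/V₂ + 2h·√(V₂²−V₁²)/(V₁V₂).
√(V₂²−V₁²) = √(4081²−1360²) = 3847.7 m/s; delay term = 2·28.7·3847.7/(1360·4081) = 0.03979 s.
t = 114.4/4081 + 0.03979 = 0.06783 s.

68 ms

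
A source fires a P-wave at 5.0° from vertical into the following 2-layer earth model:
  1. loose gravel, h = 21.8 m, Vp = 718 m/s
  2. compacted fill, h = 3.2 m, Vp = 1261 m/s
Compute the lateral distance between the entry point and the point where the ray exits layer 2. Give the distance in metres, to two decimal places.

Ray parameter p = sin 5.0° / 718 m/s = 1.2139e-04 s/m.
Layer 1: θ = 5.00°; offset = 21.8·tan 5.00° = 1.9073 m.
Layer 2: sin θ = p·1261 = 0.1531 → θ = 8.80°; offset = 3.2·tan 8.80° = 0.4957 m.
Total horizontal offset = 2.4029 m.

2.40 m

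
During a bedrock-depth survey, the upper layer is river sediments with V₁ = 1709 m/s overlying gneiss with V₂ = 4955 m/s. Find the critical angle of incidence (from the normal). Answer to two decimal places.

20.18°

Critical incidence: sin θ_c = V₁/V₂ = 1709/4955 = 0.3449.
θ_c = arcsin 0.3449 = 20.18°.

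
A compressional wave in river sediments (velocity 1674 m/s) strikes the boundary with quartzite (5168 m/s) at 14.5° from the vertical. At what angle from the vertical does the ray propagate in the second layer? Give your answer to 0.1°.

sin θ₁/V₁ = sin θ₂/V₂ ⇒ sin θ₂ = 5168·sin 14.5°/1674 = 5168·0.2504/1674 = 0.7730.
θ₂ = sin⁻¹(0.7730) = 50.62° (from vertical).

50.6°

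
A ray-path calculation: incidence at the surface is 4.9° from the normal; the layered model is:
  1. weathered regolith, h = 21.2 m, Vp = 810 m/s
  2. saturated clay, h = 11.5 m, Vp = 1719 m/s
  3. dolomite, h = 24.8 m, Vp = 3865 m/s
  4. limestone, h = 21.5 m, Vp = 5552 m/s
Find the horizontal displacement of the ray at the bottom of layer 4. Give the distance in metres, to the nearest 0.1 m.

30.5 m

Ray parameter p = sin 4.9° / 810 m/s = 1.0545e-04 s/m.
Layer 1: θ = 4.90°; offset = 21.2·tan 4.90° = 1.817 m.
Layer 2: sin θ = p·1719 = 0.1813 → θ = 10.44°; offset = 11.5·tan 10.44° = 2.120 m.
Layer 3: sin θ = p·3865 = 0.4076 → θ = 24.05°; offset = 24.8·tan 24.05° = 11.069 m.
Layer 4: sin θ = p·5552 = 0.5855 → θ = 35.84°; offset = 21.5·tan 35.84° = 15.527 m.
Summing the layer offsets gives 30.533 m.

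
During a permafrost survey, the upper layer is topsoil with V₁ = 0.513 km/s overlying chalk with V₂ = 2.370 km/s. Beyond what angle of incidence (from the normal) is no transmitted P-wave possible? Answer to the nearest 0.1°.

At critical incidence the refracted ray runs along the interface (θ₂ = 90°), so sin θ_c = V₁/V₂.
θ_c = arcsin(0.513/2.370) = arcsin 0.2165 = 12.50°.

12.5°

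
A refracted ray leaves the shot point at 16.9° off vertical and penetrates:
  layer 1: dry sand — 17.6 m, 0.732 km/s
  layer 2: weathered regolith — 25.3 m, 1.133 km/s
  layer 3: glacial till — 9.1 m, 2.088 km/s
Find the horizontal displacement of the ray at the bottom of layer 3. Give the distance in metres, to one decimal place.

31.6 m

Apply Snell's law at each interface; in layer i the horizontal offset is hᵢ·tan θᵢ.
Layer 1: θ = 16.90°; offset = 17.6·tan 16.90° = 5.347 m.
Layer 2: sin θ = 1.133·sin 16.9°/0.732 = 0.4500, θ = 26.74°; offset = 25.3·tan 26.74° = 12.747 m.
Layer 3: sin θ = 2.088·sin 16.9°/0.732 = 0.8292, θ = 56.02°; offset = 9.1·tan 56.02° = 13.501 m.
Total horizontal offset = 31.595 m.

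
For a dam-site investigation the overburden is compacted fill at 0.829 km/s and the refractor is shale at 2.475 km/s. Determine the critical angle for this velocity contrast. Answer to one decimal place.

19.6°

Critical incidence: sin θ_c = V₁/V₂ = 0.829/2.475 = 0.3349.
θ_c = arcsin 0.3349 = 19.57°.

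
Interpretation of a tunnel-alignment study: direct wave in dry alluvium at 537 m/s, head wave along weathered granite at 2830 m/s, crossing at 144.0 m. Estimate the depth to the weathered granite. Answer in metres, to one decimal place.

x_cross = 2h·√((V₂+V₁)/(V₂−V₁)) → h = x_cross / (2·√((V₂+V₁)/(V₂−V₁))).
√((V₂+V₁)/(V₂−V₁)) = √((2830+537)/(2830−537)) = 1.2118.
h = 144.0 / (2·1.2118) = 59.42 m.

59.4 m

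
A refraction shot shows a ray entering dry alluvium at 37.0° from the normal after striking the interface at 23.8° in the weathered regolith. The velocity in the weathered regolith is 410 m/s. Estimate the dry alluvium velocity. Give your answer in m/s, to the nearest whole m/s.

sin 23.8° = 0.4035; sin 37.0° = 0.6018.
V₂ = V₁·(sin θ₂/sin θ₁) = 410·(0.6018/0.4035) = 611.44 m/s.

611 m/s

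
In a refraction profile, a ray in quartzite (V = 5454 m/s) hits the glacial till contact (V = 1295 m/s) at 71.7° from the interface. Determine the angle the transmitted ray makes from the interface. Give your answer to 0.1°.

85.7°

Angle from the normal: 90° − 71.7° = 18.3°.
Snell's law: sin θ₂ = (V₂/V₁)·sin θ₁ = (1295/5454)·sin 18.3° = 0.0746.
θ₂ = arcsin 0.0746 = 4.28° from the normal.
From the interface: 90° − 4.28° = 85.72°.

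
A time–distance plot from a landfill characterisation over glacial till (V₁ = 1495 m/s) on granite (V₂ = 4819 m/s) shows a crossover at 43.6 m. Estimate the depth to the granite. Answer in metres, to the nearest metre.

x_cross = 2h·√((V₂+V₁)/(V₂−V₁)) → h = x_cross / (2·√((V₂+V₁)/(V₂−V₁))).
√((V₂+V₁)/(V₂−V₁)) = √((4819+1495)/(4819−1495)) = 1.3782.
h = 43.6 / (2·1.3782) = 15.82 m.

16 m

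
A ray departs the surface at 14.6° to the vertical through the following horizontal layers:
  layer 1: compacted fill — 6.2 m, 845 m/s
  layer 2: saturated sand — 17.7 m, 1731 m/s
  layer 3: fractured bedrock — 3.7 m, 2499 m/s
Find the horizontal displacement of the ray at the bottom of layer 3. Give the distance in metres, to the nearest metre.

Apply Snell's law at each interface; in layer i the horizontal offset is hᵢ·tan θᵢ.
Layer 1: θ = 14.60°; offset = 6.2·tan 14.60° = 1.615 m.
Layer 2: sin θ = 1731·sin 14.6°/845 = 0.5164, θ = 31.09°; offset = 17.7·tan 31.09° = 10.673 m.
Layer 3: sin θ = 2499·sin 14.6°/845 = 0.7455, θ = 48.20°; offset = 3.7·tan 48.20° = 4.138 m.
Summing the layer offsets gives 16.426 m.

16 m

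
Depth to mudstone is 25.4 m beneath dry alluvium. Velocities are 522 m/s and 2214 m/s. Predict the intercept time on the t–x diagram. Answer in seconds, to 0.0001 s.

0.0946 s

θ_c = arcsin(V₁/V₂) = arcsin(522/2214) = 13.64°; cos θ_c = 0.9718.
tᵢ = 2h·cos θ_c / V₁ = 2·25.4·0.9718 / 522 = 0.09457 s.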